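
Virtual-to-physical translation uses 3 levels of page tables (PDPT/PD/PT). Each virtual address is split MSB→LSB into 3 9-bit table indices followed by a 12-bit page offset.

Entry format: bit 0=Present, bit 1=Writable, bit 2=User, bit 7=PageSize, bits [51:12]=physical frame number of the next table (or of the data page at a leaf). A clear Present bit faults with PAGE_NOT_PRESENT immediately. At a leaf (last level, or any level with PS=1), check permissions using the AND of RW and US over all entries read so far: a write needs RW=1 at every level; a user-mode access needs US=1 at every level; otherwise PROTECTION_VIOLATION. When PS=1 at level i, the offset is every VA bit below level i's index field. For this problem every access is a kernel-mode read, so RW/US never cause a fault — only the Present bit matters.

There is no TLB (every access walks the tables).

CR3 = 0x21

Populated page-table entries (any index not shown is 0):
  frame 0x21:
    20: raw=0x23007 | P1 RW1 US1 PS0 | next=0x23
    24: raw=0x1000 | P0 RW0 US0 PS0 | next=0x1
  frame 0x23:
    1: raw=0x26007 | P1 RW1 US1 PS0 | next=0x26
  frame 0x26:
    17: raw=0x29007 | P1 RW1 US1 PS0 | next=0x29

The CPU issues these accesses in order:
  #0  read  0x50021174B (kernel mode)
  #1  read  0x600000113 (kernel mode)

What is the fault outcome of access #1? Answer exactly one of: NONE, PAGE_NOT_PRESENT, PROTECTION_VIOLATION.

Walk each access:
#0 VA=0x50021174B (r,kernel):
  [0] read 0x21 idx=20: raw=0x23007 flags P=1 W=1 U=1 S=0
  [1] read 0x23 idx=1: raw=0x26007 flags P=1 W=1 U=1 S=0
  [2] read 0x26 idx=17: raw=0x29007 flags P=1 W=1 U=1 S=0
  → PA=0x2974B  (3 entries read)
#1 VA=0x600000113 (r,kernel):
  [0] read 0x21 idx=24: raw=0x1000 flags P=0 W=0 U=0 S=0
  → PAGE_NOT_PRESENT  (1 entries read)

Access #1 fault: PAGE_NOT_PRESENT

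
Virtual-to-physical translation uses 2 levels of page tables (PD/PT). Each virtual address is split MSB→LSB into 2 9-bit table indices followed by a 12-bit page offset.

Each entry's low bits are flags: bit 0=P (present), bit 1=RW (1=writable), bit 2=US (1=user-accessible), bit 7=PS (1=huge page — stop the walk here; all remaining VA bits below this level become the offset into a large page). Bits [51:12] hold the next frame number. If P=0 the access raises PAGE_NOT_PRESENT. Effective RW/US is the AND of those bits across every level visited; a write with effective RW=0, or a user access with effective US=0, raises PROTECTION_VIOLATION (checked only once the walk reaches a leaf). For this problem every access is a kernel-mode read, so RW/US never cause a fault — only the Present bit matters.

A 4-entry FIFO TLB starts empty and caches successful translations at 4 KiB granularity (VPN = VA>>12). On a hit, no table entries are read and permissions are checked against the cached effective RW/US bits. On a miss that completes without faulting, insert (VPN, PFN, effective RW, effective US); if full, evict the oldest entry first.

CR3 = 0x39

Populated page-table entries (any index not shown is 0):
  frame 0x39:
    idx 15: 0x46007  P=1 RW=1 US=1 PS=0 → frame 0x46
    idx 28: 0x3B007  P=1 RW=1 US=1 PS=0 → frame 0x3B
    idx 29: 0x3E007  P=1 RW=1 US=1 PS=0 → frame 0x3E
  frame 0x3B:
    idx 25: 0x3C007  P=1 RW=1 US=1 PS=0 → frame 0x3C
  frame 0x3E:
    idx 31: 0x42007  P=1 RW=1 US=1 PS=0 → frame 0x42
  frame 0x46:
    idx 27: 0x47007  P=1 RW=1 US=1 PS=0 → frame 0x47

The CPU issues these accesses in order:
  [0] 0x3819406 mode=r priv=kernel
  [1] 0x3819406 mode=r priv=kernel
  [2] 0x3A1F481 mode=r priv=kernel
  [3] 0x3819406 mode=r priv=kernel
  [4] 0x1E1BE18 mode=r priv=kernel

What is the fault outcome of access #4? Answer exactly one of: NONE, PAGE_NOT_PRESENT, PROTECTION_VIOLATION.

Walk each access:
#0 VA=0x3819406 (r,kernel):
  L0 @0x39[28] → 0x3B007  P=1,RW=1,US=1,PS=0
  L1 @0x3B[25] → 0x3C007  P=1,RW=1,US=1,PS=0
  ⇒ phys 0x3C406  [2 reads]
#1 VA=0x3819406 (r,kernel):
  TLB hit vpn=0x3819 → PA=0x3C406
#2 VA=0x3A1F481 (r,kernel):
  L0 @0x39[29] → 0x3E007  P=1,RW=1,US=1,PS=0
  L1 @0x3E[31] → 0x42007  P=1,RW=1,US=1,PS=0
  ⇒ phys 0x42481  [2 reads]
#3 VA=0x3819406 (r,kernel):
  TLB hit vpn=0x3819 → PA=0x3C406
#4 VA=0x1E1BE18 (r,kernel):
  L0 @0x39[15] → 0x46007  P=1,RW=1,US=1,PS=0
  L1 @0x46[27] → 0x47007  P=1,RW=1,US=1,PS=0
  ⇒ phys 0x47E18  [2 reads]

Access #4 fault: NONE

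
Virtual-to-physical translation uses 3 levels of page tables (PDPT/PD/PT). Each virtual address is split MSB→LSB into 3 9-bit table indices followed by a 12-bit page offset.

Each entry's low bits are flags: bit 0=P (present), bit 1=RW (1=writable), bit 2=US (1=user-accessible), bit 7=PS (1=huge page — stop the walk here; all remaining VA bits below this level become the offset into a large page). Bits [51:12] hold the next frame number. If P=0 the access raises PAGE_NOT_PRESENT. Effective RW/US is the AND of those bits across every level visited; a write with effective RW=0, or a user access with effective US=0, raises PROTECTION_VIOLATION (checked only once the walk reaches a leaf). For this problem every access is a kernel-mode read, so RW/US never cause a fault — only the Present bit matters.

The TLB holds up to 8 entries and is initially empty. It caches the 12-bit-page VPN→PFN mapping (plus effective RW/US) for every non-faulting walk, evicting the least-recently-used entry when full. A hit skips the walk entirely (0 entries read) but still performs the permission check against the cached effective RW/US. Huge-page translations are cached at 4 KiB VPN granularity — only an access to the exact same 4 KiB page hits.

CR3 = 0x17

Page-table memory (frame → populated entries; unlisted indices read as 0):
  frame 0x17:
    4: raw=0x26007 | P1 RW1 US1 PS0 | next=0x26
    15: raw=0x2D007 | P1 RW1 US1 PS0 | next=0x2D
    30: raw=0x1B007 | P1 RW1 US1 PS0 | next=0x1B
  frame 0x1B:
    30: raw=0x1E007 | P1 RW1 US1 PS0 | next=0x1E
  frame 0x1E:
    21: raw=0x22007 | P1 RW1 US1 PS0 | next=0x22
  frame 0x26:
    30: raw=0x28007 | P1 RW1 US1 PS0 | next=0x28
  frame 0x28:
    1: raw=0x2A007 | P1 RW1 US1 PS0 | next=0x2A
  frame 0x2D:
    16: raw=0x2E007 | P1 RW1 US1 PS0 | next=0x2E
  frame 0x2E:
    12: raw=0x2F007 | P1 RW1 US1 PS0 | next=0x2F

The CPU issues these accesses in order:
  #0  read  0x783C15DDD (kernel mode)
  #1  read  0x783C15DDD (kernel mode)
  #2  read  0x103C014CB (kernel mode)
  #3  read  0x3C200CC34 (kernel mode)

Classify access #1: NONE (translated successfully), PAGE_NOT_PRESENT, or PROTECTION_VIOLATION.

Trace:
#0 VA=0x783C15DDD (r,kernel):
  L0 @0x17[30] → 0x1B007  P=1,RW=1,US=1,PS=0
  L1 @0x1B[30] → 0x1E007  P=1,RW=1,US=1,PS=0
  L2 @0x1E[21] → 0x22007  P=1,RW=1,US=1,PS=0
  ⇒ phys 0x22DDD  [3 reads]
#1 VA=0x783C15DDD (r,kernel):
  TLB hit vpn=0x783C15 → PA=0x22DDD
#2 VA=0x103C014CB (r,kernel):
  L0 @0x17[4] → 0x26007  P=1,RW=1,US=1,PS=0
  L1 @0x26[30] → 0x28007  P=1,RW=1,US=1,PS=0
  L2 @0x28[1] → 0x2A007  P=1,RW=1,US=1,PS=0
  ⇒ phys 0x2A4CB  [3 reads]
#3 VA=0x3C200CC34 (r,kernel):
  L0 @0x17[15] → 0x2D007  P=1,RW=1,US=1,PS=0
  L1 @0x2D[16] → 0x2E007  P=1,RW=1,US=1,PS=0
  L2 @0x2E[12] → 0x2F007  P=1,RW=1,US=1,PS=0
  ⇒ phys 0x2FC34  [3 reads]

Access #1 fault: NONE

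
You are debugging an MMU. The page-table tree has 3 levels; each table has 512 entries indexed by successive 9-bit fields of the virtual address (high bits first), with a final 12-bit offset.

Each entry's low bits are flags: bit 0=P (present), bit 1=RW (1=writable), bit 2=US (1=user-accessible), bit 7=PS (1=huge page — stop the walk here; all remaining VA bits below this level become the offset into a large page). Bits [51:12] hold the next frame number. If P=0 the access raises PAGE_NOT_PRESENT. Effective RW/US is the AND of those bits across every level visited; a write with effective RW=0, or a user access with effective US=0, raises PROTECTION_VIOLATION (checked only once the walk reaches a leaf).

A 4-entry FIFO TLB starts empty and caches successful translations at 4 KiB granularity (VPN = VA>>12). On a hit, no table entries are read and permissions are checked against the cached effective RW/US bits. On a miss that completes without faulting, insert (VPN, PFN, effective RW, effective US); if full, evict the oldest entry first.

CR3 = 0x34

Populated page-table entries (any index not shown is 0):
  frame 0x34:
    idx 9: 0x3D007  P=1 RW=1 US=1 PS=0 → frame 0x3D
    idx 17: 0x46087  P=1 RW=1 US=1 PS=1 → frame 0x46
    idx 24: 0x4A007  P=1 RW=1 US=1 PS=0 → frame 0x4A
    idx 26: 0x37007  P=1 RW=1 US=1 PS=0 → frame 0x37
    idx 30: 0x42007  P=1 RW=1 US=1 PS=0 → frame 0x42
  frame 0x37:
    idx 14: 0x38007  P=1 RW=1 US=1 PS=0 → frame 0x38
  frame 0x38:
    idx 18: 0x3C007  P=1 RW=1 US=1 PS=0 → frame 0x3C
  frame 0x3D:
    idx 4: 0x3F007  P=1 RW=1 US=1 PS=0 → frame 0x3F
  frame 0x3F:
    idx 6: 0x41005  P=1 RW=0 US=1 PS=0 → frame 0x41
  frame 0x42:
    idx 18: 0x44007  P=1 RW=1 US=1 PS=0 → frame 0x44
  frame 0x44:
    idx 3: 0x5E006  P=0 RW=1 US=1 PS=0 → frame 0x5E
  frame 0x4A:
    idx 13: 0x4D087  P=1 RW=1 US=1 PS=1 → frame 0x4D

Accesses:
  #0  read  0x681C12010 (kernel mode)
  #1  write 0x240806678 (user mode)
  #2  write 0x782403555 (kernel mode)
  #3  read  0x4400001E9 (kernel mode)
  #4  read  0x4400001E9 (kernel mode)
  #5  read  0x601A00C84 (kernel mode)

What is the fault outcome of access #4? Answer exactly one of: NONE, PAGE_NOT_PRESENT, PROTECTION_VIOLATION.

Per-access translation:
#0 VA=0x681C12010 (r,kernel):
  [0] read 0x34 idx=26: raw=0x37007 flags P=1 W=1 U=1 S=0
  [1] read 0x37 idx=14: raw=0x38007 flags P=1 W=1 U=1 S=0
  [2] read 0x38 idx=18: raw=0x3C007 flags P=1 W=1 U=1 S=0
  → PA=0x3C010  (3 entries read)
#1 VA=0x240806678 (w,user):
  [0] read 0x34 idx=9: raw=0x3D007 flags P=1 W=1 U=1 S=0
  [1] read 0x3D idx=4: raw=0x3F007 flags P=1 W=1 U=1 S=0
  [2] read 0x3F idx=6: raw=0x41005 flags P=1 W=0 U=1 S=0
  → PROTECTION_VIOLATION  (3 entries read)
#2 VA=0x782403555 (w,kernel):
  [0] read 0x34 idx=30: raw=0x42007 flags P=1 W=1 U=1 S=0
  [1] read 0x42 idx=18: raw=0x44007 flags P=1 W=1 U=1 S=0
  [2] read 0x44 idx=3: raw=0x5E006 flags P=0 W=1 U=1 S=0
  → PAGE_NOT_PRESENT  (3 entries read)
#3 VA=0x4400001E9 (r,kernel):
  [0] read 0x34 idx=17: raw=0x46087 flags P=1 W=1 U=1 S=1
  → PA=0x461E9 (huge @L0)  (1 entries read)
#4 VA=0x4400001E9 (r,kernel):
  TLB hit vpn=0x440000 → PA=0x461E9
#5 VA=0x601A00C84 (r,kernel):
  [0] read 0x34 idx=24: raw=0x4A007 flags P=1 W=1 U=1 S=0
  [1] read 0x4A idx=13: raw=0x4D087 flags P=1 W=1 U=1 S=1
  → PA=0x4DC84 (huge @L1)  (2 entries read)

Access #4 fault: NONE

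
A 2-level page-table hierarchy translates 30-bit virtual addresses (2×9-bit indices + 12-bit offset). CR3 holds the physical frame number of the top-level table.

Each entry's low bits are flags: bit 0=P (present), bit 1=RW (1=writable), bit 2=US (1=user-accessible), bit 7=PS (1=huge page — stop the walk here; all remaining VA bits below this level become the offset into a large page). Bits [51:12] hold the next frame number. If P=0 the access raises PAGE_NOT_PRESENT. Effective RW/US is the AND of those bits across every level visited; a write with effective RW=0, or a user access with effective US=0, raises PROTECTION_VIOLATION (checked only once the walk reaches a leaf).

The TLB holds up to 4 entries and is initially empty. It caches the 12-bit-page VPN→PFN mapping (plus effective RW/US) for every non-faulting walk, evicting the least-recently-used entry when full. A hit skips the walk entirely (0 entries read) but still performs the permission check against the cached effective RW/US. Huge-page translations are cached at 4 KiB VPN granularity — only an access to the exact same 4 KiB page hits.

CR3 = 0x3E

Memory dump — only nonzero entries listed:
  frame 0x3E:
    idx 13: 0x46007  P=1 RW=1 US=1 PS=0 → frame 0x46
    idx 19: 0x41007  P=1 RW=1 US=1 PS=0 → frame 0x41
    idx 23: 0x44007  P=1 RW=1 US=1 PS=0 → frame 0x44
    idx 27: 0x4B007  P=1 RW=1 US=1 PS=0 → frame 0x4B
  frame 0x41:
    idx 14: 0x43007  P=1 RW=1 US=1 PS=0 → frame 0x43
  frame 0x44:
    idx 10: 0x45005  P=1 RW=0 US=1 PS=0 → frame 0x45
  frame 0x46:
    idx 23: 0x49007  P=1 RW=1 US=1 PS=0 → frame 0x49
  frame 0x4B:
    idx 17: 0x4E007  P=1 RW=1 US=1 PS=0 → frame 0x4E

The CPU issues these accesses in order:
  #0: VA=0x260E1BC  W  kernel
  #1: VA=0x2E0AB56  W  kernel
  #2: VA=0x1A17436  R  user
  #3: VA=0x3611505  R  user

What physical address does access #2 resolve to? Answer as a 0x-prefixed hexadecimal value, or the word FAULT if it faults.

Per-access translation:
#0 VA=0x260E1BC (w,kernel):
  L0: frame=0x3E idx=19 entry=0x41007 [P=1 RW=1 US=1 PS=0]
  L1: frame=0x41 idx=14 entry=0x43007 [P=1 RW=1 US=1 PS=0]
  ✓ 0x431BC  — 2 lookups
#1 VA=0x2E0AB56 (w,kernel):
  L0: frame=0x3E idx=23 entry=0x44007 [P=1 RW=1 US=1 PS=0]
  L1: frame=0x44 idx=10 entry=0x45005 [P=1 RW=0 US=1 PS=0]
  ⇒ fault: PROTECTION_VIOLATION  — 2 lookups
#2 VA=0x1A17436 (r,user):
  L0: frame=0x3E idx=13 entry=0x46007 [P=1 RW=1 US=1 PS=0]
  L1: frame=0x46 idx=23 entry=0x49007 [P=1 RW=1 US=1 PS=0]
  ✓ 0x49436  — 2 lookups
#3 VA=0x3611505 (r,user):
  L0: frame=0x3E idx=27 entry=0x4B007 [P=1 RW=1 US=1 PS=0]
  L1: frame=0x4B idx=17 entry=0x4E007 [P=1 RW=1 US=1 PS=0]
  ✓ 0x4E505  — 2 lookups

Access #2 PA: 0x49436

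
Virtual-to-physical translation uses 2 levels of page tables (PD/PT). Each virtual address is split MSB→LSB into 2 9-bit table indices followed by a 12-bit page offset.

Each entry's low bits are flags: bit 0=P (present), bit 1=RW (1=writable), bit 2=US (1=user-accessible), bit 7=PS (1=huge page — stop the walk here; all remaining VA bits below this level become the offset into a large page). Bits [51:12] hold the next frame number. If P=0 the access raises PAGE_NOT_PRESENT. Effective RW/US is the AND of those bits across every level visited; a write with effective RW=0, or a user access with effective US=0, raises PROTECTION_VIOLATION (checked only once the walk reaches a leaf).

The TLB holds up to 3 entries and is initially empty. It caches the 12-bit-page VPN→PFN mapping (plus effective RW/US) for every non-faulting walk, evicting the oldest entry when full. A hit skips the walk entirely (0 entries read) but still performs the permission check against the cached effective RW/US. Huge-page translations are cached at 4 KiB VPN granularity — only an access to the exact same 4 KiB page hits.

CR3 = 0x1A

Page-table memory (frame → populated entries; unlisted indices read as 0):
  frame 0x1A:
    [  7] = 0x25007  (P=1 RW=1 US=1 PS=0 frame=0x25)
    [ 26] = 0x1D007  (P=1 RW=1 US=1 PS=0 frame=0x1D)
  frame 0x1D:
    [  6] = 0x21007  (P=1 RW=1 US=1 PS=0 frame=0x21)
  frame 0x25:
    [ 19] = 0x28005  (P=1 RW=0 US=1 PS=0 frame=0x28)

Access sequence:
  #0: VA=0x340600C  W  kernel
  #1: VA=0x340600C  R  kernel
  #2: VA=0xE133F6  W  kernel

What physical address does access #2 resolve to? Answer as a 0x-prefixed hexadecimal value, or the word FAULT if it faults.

Walk each access:
#0 VA=0x340600C (w,kernel):
  lvl0: tbl 0x1A, slot 26 ⇒ 0x1D007 (P1/RW1/US1/PS0)
  lvl1: tbl 0x1D, slot 6 ⇒ 0x21007 (P1/RW1/US1/PS0)
  → PA=0x2100C  (2 entries read)
#1 VA=0x340600C (r,kernel):
  TLB hit vpn=0x3406 → PA=0x2100C
#2 VA=0xE133F6 (w,kernel):
  lvl0: tbl 0x1A, slot 7 ⇒ 0x25007 (P1/RW1/US1/PS0)
  lvl1: tbl 0x25, slot 19 ⇒ 0x28005 (P1/RW0/US1/PS0)
  ⇒ fault: PROTECTION_VIOLATION  — 2 lookups

Access #2 PA: FAULT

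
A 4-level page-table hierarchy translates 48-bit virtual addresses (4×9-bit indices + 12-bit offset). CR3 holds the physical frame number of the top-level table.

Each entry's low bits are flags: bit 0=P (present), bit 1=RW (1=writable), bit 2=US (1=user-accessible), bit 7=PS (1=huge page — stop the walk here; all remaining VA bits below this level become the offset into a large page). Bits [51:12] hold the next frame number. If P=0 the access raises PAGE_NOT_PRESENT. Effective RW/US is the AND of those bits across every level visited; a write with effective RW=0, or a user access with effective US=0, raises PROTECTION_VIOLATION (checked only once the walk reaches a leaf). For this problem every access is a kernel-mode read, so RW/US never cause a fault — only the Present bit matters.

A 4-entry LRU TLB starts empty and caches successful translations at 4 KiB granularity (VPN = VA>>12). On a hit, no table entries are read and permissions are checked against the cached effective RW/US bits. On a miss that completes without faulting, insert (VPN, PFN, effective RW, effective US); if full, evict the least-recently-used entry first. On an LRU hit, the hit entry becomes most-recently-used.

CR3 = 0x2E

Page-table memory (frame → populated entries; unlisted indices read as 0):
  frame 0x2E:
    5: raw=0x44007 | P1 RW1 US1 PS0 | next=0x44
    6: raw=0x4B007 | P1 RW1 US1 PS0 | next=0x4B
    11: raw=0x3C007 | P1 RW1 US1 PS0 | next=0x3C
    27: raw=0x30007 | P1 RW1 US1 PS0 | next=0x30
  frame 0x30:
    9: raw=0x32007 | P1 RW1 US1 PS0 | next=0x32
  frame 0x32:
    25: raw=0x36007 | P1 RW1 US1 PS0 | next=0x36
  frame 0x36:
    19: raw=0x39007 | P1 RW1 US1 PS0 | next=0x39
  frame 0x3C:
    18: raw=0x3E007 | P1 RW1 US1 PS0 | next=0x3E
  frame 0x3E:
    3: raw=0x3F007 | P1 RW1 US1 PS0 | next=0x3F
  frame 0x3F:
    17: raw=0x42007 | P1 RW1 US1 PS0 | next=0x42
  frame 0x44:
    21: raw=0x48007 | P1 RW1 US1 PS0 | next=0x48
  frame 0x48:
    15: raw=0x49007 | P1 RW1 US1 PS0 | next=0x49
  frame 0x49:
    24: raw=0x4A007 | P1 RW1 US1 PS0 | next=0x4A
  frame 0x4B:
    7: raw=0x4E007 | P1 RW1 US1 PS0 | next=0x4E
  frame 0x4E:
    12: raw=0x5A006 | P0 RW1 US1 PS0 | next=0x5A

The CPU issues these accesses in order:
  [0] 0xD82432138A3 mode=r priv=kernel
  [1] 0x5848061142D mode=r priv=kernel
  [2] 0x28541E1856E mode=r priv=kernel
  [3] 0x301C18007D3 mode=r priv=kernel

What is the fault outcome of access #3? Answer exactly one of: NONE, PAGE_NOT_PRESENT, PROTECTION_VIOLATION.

Per-access translation:
#0 VA=0xD82432138A3 (r,kernel):
  L0: frame=0x2E idx=27 entry=0x30007 [P=1 RW=1 US=1 PS=0]
  L1: frame=0x30 idx=9 entry=0x32007 [P=1 RW=1 US=1 PS=0]
  L2: frame=0x32 idx=25 entry=0x36007 [P=1 RW=1 US=1 PS=0]
  L3: frame=0x36 idx=19 entry=0x39007 [P=1 RW=1 US=1 PS=0]
  ⇒ phys 0x398A3  [4 reads]
#1 VA=0x5848061142D (r,kernel):
  L0: frame=0x2E idx=11 entry=0x3C007 [P=1 RW=1 US=1 PS=0]
  L1: frame=0x3C idx=18 entry=0x3E007 [P=1 RW=1 US=1 PS=0]
  L2: frame=0x3E idx=3 entry=0x3F007 [P=1 RW=1 US=1 PS=0]
  L3: frame=0x3F idx=17 entry=0x42007 [P=1 RW=1 US=1 PS=0]
  ⇒ phys 0x4242D  [4 reads]
#2 VA=0x28541E1856E (r,kernel):
  L0: frame=0x2E idx=5 entry=0x44007 [P=1 RW=1 US=1 PS=0]
  L1: frame=0x44 idx=21 entry=0x48007 [P=1 RW=1 US=1 PS=0]
  L2: frame=0x48 idx=15 entry=0x49007 [P=1 RW=1 US=1 PS=0]
  L3: frame=0x49 idx=24 entry=0x4A007 [P=1 RW=1 US=1 PS=0]
  ⇒ phys 0x4A56E  [4 reads]
#3 VA=0x301C18007D3 (r,kernel):
  L0: frame=0x2E idx=6 entry=0x4B007 [P=1 RW=1 US=1 PS=0]
  L1: frame=0x4B idx=7 entry=0x4E007 [P=1 RW=1 US=1 PS=0]
  L2: frame=0x4E idx=12 entry=0x5A006 [P=0 RW=1 US=1 PS=0]
  → PAGE_NOT_PRESENT  (3 entries read)

Access #3 fault: PAGE_NOT_PRESENT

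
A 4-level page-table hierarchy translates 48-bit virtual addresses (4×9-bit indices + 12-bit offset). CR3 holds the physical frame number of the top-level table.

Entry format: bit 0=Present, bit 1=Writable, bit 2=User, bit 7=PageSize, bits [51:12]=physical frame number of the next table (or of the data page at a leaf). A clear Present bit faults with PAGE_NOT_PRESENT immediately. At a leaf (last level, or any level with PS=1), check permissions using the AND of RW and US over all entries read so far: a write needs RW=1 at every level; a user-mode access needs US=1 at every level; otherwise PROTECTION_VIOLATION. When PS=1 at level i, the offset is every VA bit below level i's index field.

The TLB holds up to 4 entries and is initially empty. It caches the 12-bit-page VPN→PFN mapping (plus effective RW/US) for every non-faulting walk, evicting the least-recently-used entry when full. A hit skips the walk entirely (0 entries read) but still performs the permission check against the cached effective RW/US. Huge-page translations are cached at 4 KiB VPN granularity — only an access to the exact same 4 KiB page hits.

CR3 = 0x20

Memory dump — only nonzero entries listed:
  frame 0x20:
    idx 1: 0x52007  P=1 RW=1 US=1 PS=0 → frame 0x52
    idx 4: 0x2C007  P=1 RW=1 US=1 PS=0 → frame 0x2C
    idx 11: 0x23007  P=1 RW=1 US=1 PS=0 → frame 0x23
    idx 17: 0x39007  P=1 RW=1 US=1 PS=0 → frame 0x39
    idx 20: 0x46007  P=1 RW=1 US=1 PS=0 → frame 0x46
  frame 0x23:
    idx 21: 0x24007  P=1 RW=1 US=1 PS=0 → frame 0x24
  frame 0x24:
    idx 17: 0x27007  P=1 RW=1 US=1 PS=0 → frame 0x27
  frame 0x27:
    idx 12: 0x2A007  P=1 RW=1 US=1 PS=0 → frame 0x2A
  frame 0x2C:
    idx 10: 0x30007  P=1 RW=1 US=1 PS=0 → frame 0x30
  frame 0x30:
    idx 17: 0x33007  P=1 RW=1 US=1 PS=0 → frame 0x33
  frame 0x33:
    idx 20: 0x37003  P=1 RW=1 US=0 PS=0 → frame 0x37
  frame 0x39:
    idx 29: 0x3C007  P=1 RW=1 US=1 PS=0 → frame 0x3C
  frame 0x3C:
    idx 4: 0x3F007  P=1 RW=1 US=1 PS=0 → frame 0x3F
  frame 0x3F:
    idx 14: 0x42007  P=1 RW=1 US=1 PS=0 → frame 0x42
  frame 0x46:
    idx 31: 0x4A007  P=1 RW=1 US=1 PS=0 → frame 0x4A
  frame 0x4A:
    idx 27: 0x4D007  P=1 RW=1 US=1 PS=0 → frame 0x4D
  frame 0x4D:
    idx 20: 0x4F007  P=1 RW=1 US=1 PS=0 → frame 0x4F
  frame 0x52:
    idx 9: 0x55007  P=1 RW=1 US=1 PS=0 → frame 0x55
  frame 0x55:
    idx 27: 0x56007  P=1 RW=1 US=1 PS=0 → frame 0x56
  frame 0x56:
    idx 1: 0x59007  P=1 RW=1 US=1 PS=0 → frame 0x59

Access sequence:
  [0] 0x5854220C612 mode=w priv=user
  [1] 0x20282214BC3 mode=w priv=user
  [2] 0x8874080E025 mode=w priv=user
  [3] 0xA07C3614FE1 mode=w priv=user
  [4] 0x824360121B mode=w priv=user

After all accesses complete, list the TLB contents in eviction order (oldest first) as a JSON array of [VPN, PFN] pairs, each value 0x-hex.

Per-access translation:
#0 VA=0x5854220C612 (w,user):
  L0 @0x20[11] → 0x23007  P=1,RW=1,US=1,PS=0
  L1 @0x23[21] → 0x24007  P=1,RW=1,US=1,PS=0
  L2 @0x24[17] → 0x27007  P=1,RW=1,US=1,PS=0
  L3 @0x27[12] → 0x2A007  P=1,RW=1,US=1,PS=0
  ⇒ phys 0x2A612  [4 reads]
#1 VA=0x20282214BC3 (w,user):
  L0 @0x20[4] → 0x2C007  P=1,RW=1,US=1,PS=0
  L1 @0x2C[10] → 0x30007  P=1,RW=1,US=1,PS=0
  L2 @0x30[17] → 0x33007  P=1,RW=1,US=1,PS=0
  L3 @0x33[20] → 0x37003  P=1,RW=1,US=0,PS=0
  ⇒ fault: PROTECTION_VIOLATION  — 4 lookups
#2 VA=0x8874080E025 (w,user):
  L0 @0x20[17] → 0x39007  P=1,RW=1,US=1,PS=0
  L1 @0x39[29] → 0x3C007  P=1,RW=1,US=1,PS=0
  L2 @0x3C[4] → 0x3F007  P=1,RW=1,US=1,PS=0
  L3 @0x3F[14] → 0x42007  P=1,RW=1,US=1,PS=0
  ⇒ phys 0x42025  [4 reads]
#3 VA=0xA07C3614FE1 (w,user):
  L0 @0x20[20] → 0x46007  P=1,RW=1,US=1,PS=0
  L1 @0x46[31] → 0x4A007  P=1,RW=1,US=1,PS=0
  L2 @0x4A[27] → 0x4D007  P=1,RW=1,US=1,PS=0
  L3 @0x4D[20] → 0x4F007  P=1,RW=1,US=1,PS=0
  ⇒ phys 0x4FFE1  [4 reads]
#4 VA=0x824360121B (w,user):
  L0 @0x20[1] → 0x52007  P=1,RW=1,US=1,PS=0
  L1 @0x52[9] → 0x55007  P=1,RW=1,US=1,PS=0
  L2 @0x55[27] → 0x56007  P=1,RW=1,US=1,PS=0
  L3 @0x56[1] → 0x59007  P=1,RW=1,US=1,PS=0
  ⇒ phys 0x5921B  [4 reads]

TLB: [["0x5854220C", "0x2A"], ["0x8874080E", "0x42"], ["0xA07C3614", "0x4F"], ["0x8243601", "0x59"]]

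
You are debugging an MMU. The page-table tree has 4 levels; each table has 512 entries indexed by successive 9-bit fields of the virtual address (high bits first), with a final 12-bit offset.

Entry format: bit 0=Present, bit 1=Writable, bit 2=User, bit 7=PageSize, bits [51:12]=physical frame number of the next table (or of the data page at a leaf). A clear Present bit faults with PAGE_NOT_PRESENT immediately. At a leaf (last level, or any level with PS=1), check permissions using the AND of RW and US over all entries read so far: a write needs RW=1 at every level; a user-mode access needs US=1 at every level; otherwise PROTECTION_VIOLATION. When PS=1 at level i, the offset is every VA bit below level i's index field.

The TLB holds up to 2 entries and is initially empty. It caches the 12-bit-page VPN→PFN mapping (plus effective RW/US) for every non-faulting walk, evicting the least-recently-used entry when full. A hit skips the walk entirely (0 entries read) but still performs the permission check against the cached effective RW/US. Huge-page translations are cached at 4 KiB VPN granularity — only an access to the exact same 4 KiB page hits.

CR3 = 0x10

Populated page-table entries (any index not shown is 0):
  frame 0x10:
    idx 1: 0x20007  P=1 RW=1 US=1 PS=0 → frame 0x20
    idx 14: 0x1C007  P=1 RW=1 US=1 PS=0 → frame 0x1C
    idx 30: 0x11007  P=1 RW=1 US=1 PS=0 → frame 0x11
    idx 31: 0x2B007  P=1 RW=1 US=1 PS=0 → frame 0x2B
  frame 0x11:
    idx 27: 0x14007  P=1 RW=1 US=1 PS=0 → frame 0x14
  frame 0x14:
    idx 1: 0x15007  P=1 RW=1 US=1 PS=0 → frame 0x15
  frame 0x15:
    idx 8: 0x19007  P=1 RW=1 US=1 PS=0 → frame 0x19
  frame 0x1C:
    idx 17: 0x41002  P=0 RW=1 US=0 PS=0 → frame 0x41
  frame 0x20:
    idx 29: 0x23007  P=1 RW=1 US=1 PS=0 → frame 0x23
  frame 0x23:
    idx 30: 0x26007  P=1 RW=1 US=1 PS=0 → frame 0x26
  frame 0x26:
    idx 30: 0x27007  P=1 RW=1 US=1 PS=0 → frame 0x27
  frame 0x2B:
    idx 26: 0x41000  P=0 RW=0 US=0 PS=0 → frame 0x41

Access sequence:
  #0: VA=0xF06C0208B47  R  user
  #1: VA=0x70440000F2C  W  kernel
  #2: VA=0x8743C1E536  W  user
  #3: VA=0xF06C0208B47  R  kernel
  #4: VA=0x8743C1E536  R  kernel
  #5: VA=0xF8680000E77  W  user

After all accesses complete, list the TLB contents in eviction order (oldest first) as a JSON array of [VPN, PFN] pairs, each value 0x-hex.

Trace:
#0 VA=0xF06C0208B47 (r,user):
  L0: frame=0x10 idx=30 entry=0x11007 [P=1 RW=1 US=1 PS=0]
  L1: frame=0x11 idx=27 entry=0x14007 [P=1 RW=1 US=1 PS=0]
  L2: frame=0x14 idx=1 entry=0x15007 [P=1 RW=1 US=1 PS=0]
  L3: frame=0x15 idx=8 entry=0x19007 [P=1 RW=1 US=1 PS=0]
  ⇒ phys 0x19B47  [4 reads]
#1 VA=0x70440000F2C (w,kernel):
  L0: frame=0x10 idx=14 entry=0x1C007 [P=1 RW=1 US=1 PS=0]
  L1: frame=0x1C idx=17 entry=0x41002 [P=0 RW=1 US=0 PS=0]
  ✗ PAGE_NOT_PRESENT  [2 reads]
#2 VA=0x8743C1E536 (w,user):
  L0: frame=0x10 idx=1 entry=0x20007 [P=1 RW=1 US=1 PS=0]
  L1: frame=0x20 idx=29 entry=0x23007 [P=1 RW=1 US=1 PS=0]
  L2: frame=0x23 idx=30 entry=0x26007 [P=1 RW=1 US=1 PS=0]
  L3: frame=0x26 idx=30 entry=0x27007 [P=1 RW=1 US=1 PS=0]
  ⇒ phys 0x27536  [4 reads]
#3 VA=0xF06C0208B47 (r,kernel):
  TLB hit vpn=0xF06C0208 → PA=0x19B47
#4 VA=0x8743C1E536 (r,kernel):
  TLB hit vpn=0x8743C1E → PA=0x27536
#5 VA=0xF8680000E77 (w,user):
  L0: frame=0x10 idx=31 entry=0x2B007 [P=1 RW=1 US=1 PS=0]
  L1: frame=0x2B idx=26 entry=0x41000 [P=0 RW=0 US=0 PS=0]
  ✗ PAGE_NOT_PRESENT  [2 reads]

TLB: [["0xF06C0208", "0x19"], ["0x8743C1E", "0x27"]]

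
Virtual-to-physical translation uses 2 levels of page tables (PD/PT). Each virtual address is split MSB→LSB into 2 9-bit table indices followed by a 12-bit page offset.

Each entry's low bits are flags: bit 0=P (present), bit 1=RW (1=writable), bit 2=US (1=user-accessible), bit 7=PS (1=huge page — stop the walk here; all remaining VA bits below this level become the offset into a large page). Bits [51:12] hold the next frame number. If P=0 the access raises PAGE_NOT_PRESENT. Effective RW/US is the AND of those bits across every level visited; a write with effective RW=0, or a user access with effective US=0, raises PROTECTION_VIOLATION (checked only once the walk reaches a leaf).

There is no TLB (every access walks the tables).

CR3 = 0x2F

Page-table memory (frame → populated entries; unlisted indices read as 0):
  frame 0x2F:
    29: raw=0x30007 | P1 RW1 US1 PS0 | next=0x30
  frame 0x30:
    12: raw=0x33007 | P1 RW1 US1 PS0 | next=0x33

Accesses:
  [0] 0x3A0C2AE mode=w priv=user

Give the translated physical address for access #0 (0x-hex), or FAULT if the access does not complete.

Walk each access:
#0 VA=0x3A0C2AE (w,user):
  [0] read 0x2F idx=29: raw=0x30007 flags P=1 W=1 U=1 S=0
  [1] read 0x30 idx=12: raw=0x33007 flags P=1 W=1 U=1 S=0
  → PA=0x332AE  (2 entries read)

Access #0 PA: 0x332AE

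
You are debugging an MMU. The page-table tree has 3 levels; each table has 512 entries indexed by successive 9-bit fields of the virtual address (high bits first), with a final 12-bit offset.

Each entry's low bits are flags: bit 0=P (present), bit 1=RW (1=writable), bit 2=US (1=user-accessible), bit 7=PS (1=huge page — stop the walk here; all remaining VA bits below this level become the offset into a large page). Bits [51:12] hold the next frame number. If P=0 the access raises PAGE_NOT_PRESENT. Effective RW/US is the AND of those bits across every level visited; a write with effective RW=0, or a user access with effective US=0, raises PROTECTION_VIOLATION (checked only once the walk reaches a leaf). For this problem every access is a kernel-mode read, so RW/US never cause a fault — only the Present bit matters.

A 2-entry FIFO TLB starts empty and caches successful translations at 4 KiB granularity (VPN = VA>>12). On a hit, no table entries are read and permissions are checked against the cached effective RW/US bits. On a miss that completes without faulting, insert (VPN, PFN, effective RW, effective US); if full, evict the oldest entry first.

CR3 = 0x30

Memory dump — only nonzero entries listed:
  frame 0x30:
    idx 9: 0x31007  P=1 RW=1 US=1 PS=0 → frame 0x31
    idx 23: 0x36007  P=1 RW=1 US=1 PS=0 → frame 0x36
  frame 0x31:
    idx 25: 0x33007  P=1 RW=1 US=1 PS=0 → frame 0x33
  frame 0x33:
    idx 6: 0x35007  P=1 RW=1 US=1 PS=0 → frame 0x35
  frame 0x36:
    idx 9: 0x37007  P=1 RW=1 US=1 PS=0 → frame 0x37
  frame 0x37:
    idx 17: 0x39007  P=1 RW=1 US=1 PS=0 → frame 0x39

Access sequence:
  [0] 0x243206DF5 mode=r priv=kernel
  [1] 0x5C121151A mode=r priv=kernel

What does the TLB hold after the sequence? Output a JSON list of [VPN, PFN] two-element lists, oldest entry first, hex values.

Per-access translation:
#0 VA=0x243206DF5 (r,kernel):
  [0] read 0x30 idx=9: raw=0x31007 flags P=1 W=1 U=1 S=0
  [1] read 0x31 idx=25: raw=0x33007 flags P=1 W=1 U=1 S=0
  [2] read 0x33 idx=6: raw=0x35007 flags P=1 W=1 U=1 S=0
  ✓ 0x35DF5  — 3 lookups
#1 VA=0x5C121151A (r,kernel):
  [0] read 0x30 idx=23: raw=0x36007 flags P=1 W=1 U=1 S=0
  [1] read 0x36 idx=9: raw=0x37007 flags P=1 W=1 U=1 S=0
  [2] read 0x37 idx=17: raw=0x39007 flags P=1 W=1 U=1 S=0
  ✓ 0x3951A  — 3 lookups

TLB: [["0x243206", "0x35"], ["0x5C1211", "0x39"]]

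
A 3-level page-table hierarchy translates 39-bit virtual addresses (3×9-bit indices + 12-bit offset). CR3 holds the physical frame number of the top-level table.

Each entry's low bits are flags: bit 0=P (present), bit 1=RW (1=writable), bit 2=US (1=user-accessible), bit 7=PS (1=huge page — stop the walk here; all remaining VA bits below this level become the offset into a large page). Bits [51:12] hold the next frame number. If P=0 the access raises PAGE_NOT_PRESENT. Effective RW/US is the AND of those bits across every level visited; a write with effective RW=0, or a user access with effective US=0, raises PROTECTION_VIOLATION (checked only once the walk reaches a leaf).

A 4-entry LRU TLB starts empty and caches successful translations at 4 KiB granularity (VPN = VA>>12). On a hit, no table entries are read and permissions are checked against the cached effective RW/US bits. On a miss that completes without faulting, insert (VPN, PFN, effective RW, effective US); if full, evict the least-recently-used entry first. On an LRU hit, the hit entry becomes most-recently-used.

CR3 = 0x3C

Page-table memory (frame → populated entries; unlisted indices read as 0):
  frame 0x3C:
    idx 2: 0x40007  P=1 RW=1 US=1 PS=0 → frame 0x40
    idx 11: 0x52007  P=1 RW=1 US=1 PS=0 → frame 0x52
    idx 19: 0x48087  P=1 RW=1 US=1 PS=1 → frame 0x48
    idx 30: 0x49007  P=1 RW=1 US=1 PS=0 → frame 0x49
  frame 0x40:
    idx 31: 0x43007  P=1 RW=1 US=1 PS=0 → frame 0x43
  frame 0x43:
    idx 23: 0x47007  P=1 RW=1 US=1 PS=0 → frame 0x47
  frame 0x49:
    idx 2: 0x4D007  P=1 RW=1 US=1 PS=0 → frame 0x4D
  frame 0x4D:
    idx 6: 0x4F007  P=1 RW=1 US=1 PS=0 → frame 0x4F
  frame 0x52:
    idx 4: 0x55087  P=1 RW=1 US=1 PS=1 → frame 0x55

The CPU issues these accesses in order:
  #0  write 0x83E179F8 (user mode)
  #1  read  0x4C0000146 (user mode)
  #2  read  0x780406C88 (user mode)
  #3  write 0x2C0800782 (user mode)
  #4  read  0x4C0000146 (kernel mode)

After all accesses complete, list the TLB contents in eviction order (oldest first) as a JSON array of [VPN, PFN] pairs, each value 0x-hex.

Trace:
#0 VA=0x83E179F8 (w,user):
  lvl0: tbl 0x3C, slot 2 ⇒ 0x40007 (P1/RW1/US1/PS0)
  lvl1: tbl 0x40, slot 31 ⇒ 0x43007 (P1/RW1/US1/PS0)
  lvl2: tbl 0x43, slot 23 ⇒ 0x47007 (P1/RW1/US1/PS0)
  ✓ 0x479F8  — 3 lookups
#1 VA=0x4C0000146 (r,user):
  lvl0: tbl 0x3C, slot 19 ⇒ 0x48087 (P1/RW1/US1/PS1)
  ✓ 0x48146 (huge @L0)  — 1 lookups
#2 VA=0x780406C88 (r,user):
  lvl0: tbl 0x3C, slot 30 ⇒ 0x49007 (P1/RW1/US1/PS0)
  lvl1: tbl 0x49, slot 2 ⇒ 0x4D007 (P1/RW1/US1/PS0)
  lvl2: tbl 0x4D, slot 6 ⇒ 0x4F007 (P1/RW1/US1/PS0)
  ✓ 0x4FC88  — 3 lookups
#3 VA=0x2C0800782 (w,user):
  lvl0: tbl 0x3C, slot 11 ⇒ 0x52007 (P1/RW1/US1/PS0)
  lvl1: tbl 0x52, slot 4 ⇒ 0x55087 (P1/RW1/US1/PS1)
  ✓ 0x55782 (huge @L1)  — 2 lookups
#4 VA=0x4C0000146 (r,kernel):
  TLB hit vpn=0x4C0000 → PA=0x48146

TLB: [["0x83E17", "0x47"], ["0x780406", "0x4F"], ["0x2C0800", "0x55"], ["0x4C0000", "0x48"]]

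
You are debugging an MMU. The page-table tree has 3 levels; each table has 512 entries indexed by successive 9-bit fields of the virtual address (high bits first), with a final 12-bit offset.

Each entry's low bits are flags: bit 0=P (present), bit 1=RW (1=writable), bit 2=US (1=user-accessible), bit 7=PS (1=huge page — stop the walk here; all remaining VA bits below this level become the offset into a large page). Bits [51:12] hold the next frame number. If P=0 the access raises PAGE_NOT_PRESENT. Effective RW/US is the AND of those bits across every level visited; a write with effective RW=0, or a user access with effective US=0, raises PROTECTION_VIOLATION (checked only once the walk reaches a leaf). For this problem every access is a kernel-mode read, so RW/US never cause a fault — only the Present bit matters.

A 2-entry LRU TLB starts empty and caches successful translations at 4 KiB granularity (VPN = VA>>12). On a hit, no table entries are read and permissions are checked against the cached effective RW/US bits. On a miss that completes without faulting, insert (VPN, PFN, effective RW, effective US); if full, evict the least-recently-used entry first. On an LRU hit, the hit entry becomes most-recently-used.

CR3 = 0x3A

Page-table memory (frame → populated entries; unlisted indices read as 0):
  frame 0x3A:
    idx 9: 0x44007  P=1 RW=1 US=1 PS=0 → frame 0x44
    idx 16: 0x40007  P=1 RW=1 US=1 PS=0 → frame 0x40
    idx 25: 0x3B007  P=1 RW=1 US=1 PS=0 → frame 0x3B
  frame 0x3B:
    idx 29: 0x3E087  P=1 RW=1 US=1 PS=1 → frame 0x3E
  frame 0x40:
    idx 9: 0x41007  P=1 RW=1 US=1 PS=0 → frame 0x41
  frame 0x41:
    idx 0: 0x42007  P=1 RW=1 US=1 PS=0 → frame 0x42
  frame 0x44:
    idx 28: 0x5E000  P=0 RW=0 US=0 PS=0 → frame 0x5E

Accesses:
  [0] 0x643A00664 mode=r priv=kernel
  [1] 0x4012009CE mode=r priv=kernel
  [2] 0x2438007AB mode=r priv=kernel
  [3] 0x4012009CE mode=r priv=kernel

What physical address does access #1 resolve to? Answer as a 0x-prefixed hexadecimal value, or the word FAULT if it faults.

Trace:
#0 VA=0x643A00664 (r,kernel):
  L0 @0x3A[25] → 0x3B007  P=1,RW=1,US=1,PS=0
  L1 @0x3B[29] → 0x3E087  P=1,RW=1,US=1,PS=1
  ✓ 0x3E664 (huge @L1)  — 2 lookups
#1 VA=0x4012009CE (r,kernel):
  L0 @0x3A[16] → 0x40007  P=1,RW=1,US=1,PS=0
  L1 @0x40[9] → 0x41007  P=1,RW=1,US=1,PS=0
  L2 @0x41[0] → 0x42007  P=1,RW=1,US=1,PS=0
  ✓ 0x429CE  — 3 lookups
#2 VA=0x2438007AB (r,kernel):
  L0 @0x3A[9] → 0x44007  P=1,RW=1,US=1,PS=0
  L1 @0x44[28] → 0x5E000  P=0,RW=0,US=0,PS=0
  ⇒ fault: PAGE_NOT_PRESENT  — 2 lookups
#3 VA=0x4012009CE (r,kernel):
  TLB hit vpn=0x401200 → PA=0x429CE

Access #1 PA: 0x429CE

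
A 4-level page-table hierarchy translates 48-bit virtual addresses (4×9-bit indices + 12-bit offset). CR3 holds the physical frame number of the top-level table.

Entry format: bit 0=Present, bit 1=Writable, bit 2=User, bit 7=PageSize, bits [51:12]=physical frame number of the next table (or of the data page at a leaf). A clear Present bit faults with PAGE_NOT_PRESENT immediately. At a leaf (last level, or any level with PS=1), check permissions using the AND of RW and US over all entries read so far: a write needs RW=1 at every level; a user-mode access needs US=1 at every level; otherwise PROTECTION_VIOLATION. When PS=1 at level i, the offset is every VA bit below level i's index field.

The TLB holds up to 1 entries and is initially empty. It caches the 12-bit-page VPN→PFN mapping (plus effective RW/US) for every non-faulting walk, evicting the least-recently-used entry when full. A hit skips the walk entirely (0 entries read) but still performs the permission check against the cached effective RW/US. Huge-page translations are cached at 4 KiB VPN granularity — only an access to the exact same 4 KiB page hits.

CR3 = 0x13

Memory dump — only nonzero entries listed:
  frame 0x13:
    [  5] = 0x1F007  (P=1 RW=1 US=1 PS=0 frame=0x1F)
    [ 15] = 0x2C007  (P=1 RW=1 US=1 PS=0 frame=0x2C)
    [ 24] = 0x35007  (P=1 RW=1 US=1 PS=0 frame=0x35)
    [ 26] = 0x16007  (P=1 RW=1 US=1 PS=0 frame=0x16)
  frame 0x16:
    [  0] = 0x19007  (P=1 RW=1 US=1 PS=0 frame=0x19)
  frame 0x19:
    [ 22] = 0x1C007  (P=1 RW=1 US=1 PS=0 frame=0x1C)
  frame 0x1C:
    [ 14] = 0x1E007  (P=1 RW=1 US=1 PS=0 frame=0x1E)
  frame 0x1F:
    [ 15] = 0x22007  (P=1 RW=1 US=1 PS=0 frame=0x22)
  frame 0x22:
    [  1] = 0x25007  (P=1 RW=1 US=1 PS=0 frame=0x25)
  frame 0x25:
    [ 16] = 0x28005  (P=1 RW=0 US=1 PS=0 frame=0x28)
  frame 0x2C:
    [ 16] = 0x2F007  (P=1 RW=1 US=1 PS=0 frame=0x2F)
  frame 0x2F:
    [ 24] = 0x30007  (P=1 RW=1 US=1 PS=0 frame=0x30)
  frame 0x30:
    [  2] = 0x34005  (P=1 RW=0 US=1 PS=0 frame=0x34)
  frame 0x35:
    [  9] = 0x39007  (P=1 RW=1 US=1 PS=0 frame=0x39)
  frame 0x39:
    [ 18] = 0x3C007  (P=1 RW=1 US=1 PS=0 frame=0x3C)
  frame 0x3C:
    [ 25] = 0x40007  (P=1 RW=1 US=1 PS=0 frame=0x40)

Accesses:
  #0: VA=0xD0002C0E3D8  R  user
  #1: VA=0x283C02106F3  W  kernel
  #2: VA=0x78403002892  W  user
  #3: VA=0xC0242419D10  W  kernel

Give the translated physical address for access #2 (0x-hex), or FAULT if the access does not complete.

Walk each access:
#0 VA=0xD0002C0E3D8 (r,user):
  lvl0: tbl 0x13, slot 26 ⇒ 0x16007 (P1/RW1/US1/PS0)
  lvl1: tbl 0x16, slot 0 ⇒ 0x19007 (P1/RW1/US1/PS0)
  lvl2: tbl 0x19, slot 22 ⇒ 0x1C007 (P1/RW1/US1/PS0)
  lvl3: tbl 0x1C, slot 14 ⇒ 0x1E007 (P1/RW1/US1/PS0)
  → PA=0x1E3D8  (4 entries read)
#1 VA=0x283C02106F3 (w,kernel):
  lvl0: tbl 0x13, slot 5 ⇒ 0x1F007 (P1/RW1/US1/PS0)
  lvl1: tbl 0x1F, slot 15 ⇒ 0x22007 (P1/RW1/US1/PS0)
  lvl2: tbl 0x22, slot 1 ⇒ 0x25007 (P1/RW1/US1/PS0)
  lvl3: tbl 0x25, slot 16 ⇒ 0x28005 (P1/RW0/US1/PS0)
  ✗ PROTECTION_VIOLATION  [4 reads]
#2 VA=0x78403002892 (w,user):
  lvl0: tbl 0x13, slot 15 ⇒ 0x2C007 (P1/RW1/US1/PS0)
  lvl1: tbl 0x2C, slot 16 ⇒ 0x2F007 (P1/RW1/US1/PS0)
  lvl2: tbl 0x2F, slot 24 ⇒ 0x30007 (P1/RW1/US1/PS0)
  lvl3: tbl 0x30, slot 2 ⇒ 0x34005 (P1/RW0/US1/PS0)
  ✗ PROTECTION_VIOLATION  [4 reads]
#3 VA=0xC0242419D10 (w,kernel):
  lvl0: tbl 0x13, slot 24 ⇒ 0x35007 (P1/RW1/US1/PS0)
  lvl1: tbl 0x35, slot 9 ⇒ 0x39007 (P1/RW1/US1/PS0)
  lvl2: tbl 0x39, slot 18 ⇒ 0x3C007 (P1/RW1/US1/PS0)
  lvl3: tbl 0x3C, slot 25 ⇒ 0x40007 (P1/RW1/US1/PS0)
  → PA=0x40D10  (4 entries read)

Access #2 PA: FAULT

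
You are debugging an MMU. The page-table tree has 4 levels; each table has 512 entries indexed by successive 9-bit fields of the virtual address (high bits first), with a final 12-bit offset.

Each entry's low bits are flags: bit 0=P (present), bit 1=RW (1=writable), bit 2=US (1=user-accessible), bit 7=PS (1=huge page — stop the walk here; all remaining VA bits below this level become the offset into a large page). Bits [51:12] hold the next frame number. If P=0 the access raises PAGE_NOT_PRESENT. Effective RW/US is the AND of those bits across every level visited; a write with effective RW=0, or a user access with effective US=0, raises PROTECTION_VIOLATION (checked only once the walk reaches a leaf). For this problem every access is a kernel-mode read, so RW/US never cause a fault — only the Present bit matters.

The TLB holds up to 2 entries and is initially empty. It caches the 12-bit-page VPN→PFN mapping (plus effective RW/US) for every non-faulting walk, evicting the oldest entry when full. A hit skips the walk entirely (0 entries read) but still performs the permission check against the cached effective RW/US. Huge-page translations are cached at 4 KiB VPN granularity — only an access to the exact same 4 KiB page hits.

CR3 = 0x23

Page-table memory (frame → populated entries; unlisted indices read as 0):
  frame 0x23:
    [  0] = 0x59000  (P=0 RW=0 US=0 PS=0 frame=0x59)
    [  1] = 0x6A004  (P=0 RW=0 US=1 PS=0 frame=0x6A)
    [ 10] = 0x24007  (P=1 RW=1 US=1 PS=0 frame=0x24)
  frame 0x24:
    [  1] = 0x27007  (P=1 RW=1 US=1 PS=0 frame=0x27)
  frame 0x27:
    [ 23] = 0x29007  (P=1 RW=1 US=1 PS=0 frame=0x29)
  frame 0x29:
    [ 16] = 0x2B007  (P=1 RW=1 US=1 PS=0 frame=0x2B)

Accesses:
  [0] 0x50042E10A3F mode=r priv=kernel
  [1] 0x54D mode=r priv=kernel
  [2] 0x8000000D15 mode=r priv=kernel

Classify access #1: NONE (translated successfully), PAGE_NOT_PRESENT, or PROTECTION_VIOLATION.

Trace:
#0 VA=0x50042E10A3F (r,kernel):
  [0] read 0x23 idx=10: raw=0x24007 flags P=1 W=1 U=1 S=0
  [1] read 0x24 idx=1: raw=0x27007 flags P=1 W=1 U=1 S=0
  [2] read 0x27 idx=23: raw=0x29007 flags P=1 W=1 U=1 S=0
  [3] read 0x29 idx=16: raw=0x2B007 flags P=1 W=1 U=1 S=0
  ⇒ phys 0x2BA3F  [4 reads]
#1 VA=0x54D (r,kernel):
  [0] read 0x23 idx=0: raw=0x59000 flags P=0 W=0 U=0 S=0
  ✗ PAGE_NOT_PRESENT  [1 reads]
#2 VA=0x8000000D15 (r,kernel):
  [0] read 0x23 idx=1: raw=0x6A004 flags P=0 W=0 U=1 S=0
  ✗ PAGE_NOT_PRESENT  [1 reads]

Access #1 fault: PAGE_NOT_PRESENT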